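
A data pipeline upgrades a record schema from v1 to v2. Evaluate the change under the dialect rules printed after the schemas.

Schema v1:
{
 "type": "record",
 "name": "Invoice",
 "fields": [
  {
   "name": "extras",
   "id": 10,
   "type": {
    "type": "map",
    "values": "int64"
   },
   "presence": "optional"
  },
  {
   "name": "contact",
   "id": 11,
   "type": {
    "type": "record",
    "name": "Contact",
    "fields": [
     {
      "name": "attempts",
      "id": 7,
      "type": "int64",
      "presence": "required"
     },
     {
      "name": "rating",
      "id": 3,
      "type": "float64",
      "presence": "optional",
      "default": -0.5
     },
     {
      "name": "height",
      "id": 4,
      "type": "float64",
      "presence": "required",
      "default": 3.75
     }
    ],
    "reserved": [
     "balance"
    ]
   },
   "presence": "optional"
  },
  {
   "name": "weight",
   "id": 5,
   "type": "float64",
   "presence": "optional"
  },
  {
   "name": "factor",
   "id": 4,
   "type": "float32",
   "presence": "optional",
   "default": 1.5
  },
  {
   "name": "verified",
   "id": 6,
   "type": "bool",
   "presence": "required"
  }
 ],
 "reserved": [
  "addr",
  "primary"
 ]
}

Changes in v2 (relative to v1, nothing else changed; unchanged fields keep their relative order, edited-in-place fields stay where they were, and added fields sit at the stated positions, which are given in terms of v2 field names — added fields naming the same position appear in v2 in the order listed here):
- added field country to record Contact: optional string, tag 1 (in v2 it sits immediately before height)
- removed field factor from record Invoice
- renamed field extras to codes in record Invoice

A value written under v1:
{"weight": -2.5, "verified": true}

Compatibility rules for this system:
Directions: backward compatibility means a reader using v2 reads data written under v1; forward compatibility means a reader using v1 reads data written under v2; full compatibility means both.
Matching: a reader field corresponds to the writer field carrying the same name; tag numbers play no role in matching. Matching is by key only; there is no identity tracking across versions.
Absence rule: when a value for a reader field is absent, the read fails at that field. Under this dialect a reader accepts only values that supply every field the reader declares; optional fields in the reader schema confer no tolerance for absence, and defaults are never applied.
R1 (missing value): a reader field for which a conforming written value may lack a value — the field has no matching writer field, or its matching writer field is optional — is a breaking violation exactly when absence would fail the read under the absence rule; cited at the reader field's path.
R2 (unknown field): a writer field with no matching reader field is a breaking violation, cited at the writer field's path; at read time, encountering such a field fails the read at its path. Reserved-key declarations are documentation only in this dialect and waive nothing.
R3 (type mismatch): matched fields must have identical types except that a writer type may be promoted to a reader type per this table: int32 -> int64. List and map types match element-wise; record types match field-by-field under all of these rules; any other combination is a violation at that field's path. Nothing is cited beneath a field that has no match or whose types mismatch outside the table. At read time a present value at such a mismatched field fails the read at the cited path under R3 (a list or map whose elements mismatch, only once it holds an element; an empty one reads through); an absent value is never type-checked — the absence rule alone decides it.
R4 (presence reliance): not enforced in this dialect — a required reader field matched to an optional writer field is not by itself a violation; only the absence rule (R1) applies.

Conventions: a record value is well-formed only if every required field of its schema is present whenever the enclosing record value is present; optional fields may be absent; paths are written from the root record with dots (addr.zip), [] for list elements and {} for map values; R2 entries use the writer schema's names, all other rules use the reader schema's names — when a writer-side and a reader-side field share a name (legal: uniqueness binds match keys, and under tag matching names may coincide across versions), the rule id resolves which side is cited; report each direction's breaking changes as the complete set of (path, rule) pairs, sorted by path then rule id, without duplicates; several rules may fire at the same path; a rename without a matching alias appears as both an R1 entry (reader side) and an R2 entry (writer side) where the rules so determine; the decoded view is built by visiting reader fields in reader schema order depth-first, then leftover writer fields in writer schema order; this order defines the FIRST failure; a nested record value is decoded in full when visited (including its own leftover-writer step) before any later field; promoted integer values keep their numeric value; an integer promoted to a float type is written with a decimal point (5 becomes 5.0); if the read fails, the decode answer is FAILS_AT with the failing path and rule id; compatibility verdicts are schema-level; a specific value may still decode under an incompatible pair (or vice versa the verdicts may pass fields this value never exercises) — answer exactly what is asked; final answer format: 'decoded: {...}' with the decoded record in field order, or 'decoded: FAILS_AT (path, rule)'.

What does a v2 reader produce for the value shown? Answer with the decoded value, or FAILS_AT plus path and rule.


the writer's type comes first in each Invoice pair
decoding the Invoice value with the v2 reader:
  read fails at codes under R1 (no fill)
  => FAILS_AT (codes, R1)
remaining Invoice differences; none change what is asked:
  added field country to record Contact: optional string, tag 1 (in v2 it sits immediately before height) -> affects the rule determinations only; this particular Invoice value decodes identically
  removed field factor from record Invoice -> affects the rule determinations only; this particular Invoice value decodes identically

decoded: FAILS_AT (codes, R1)


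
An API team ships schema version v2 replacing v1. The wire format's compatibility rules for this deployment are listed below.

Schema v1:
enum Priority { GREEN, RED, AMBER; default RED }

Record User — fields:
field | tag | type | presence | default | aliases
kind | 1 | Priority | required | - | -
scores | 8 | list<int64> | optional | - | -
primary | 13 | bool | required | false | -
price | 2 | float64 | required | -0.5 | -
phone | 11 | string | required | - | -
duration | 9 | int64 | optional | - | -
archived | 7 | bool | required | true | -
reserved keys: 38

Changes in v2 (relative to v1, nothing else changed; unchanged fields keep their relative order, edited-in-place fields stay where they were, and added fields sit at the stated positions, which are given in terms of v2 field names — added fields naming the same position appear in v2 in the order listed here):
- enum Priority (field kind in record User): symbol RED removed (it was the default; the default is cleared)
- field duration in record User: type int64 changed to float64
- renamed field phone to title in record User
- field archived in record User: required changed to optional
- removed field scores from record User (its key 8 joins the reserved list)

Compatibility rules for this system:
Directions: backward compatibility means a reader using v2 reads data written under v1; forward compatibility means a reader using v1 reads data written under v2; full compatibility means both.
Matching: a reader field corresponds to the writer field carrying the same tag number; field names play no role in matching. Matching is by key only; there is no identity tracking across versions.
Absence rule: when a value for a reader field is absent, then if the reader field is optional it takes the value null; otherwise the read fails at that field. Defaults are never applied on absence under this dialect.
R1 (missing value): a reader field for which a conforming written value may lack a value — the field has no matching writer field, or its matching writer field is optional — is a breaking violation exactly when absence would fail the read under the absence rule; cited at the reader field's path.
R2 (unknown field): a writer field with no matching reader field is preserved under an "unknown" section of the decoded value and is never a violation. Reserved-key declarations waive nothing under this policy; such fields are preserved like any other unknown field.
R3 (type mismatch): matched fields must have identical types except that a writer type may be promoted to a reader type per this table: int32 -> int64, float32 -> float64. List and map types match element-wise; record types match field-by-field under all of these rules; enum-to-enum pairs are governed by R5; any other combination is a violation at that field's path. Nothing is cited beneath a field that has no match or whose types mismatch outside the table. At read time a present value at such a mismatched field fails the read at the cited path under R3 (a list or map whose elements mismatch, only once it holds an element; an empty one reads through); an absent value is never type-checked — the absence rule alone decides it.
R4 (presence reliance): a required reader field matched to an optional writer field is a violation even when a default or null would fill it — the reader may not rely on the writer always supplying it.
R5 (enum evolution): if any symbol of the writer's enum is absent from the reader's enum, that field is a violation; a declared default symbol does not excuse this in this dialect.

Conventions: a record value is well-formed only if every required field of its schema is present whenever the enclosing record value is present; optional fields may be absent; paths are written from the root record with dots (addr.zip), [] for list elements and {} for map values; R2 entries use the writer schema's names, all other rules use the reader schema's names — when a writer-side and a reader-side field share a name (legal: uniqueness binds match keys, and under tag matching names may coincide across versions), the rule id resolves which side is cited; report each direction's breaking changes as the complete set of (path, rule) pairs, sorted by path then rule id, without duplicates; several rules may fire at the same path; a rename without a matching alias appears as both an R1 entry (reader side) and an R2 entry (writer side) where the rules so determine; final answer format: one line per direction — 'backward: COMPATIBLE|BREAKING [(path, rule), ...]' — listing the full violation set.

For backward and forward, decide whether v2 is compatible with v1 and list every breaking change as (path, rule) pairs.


backward: BREAKING [(duration, R3), (kind, R5)]; forward: BREAKING [(archived, R1), (archived, R4), (duration, R3)]

arrows below run writer -> reader for User
backward pass over User, reader schema v2, writer schema v1:
  Priority -> Priority, writer required: kind aligns to kind
  bool -> bool, writer required: primary aligns to primary
  float64 -> float64, writer required: price aligns to price
  string -> string, writer required: title aligns to phone
  int64 -> float64, writer optional: duration aligns to duration
  bool -> bool, writer required: archived aligns to archived
  scores (writer side), unknown to reader
  R3 fires at duration
  R5 fires at kind
  => backward verdict for User: BREAKING, 2 violation(s)
forward pass over User, reader schema v1, writer schema v2:
  Priority -> Priority, writer required: kind aligns to kind
  scores has no writer counterpart
  bool -> bool, writer required: primary aligns to primary
  float64 -> float64, writer required: price aligns to price
  string -> string, writer required: phone aligns to title
  float64 -> int64, writer optional: duration aligns to duration
  bool -> bool, writer optional: archived aligns to archived
  R1 fires at archived
  R4 fires at archived
  R3 fires at duration
  => forward verdict for User: BREAKING, 3 violation(s)


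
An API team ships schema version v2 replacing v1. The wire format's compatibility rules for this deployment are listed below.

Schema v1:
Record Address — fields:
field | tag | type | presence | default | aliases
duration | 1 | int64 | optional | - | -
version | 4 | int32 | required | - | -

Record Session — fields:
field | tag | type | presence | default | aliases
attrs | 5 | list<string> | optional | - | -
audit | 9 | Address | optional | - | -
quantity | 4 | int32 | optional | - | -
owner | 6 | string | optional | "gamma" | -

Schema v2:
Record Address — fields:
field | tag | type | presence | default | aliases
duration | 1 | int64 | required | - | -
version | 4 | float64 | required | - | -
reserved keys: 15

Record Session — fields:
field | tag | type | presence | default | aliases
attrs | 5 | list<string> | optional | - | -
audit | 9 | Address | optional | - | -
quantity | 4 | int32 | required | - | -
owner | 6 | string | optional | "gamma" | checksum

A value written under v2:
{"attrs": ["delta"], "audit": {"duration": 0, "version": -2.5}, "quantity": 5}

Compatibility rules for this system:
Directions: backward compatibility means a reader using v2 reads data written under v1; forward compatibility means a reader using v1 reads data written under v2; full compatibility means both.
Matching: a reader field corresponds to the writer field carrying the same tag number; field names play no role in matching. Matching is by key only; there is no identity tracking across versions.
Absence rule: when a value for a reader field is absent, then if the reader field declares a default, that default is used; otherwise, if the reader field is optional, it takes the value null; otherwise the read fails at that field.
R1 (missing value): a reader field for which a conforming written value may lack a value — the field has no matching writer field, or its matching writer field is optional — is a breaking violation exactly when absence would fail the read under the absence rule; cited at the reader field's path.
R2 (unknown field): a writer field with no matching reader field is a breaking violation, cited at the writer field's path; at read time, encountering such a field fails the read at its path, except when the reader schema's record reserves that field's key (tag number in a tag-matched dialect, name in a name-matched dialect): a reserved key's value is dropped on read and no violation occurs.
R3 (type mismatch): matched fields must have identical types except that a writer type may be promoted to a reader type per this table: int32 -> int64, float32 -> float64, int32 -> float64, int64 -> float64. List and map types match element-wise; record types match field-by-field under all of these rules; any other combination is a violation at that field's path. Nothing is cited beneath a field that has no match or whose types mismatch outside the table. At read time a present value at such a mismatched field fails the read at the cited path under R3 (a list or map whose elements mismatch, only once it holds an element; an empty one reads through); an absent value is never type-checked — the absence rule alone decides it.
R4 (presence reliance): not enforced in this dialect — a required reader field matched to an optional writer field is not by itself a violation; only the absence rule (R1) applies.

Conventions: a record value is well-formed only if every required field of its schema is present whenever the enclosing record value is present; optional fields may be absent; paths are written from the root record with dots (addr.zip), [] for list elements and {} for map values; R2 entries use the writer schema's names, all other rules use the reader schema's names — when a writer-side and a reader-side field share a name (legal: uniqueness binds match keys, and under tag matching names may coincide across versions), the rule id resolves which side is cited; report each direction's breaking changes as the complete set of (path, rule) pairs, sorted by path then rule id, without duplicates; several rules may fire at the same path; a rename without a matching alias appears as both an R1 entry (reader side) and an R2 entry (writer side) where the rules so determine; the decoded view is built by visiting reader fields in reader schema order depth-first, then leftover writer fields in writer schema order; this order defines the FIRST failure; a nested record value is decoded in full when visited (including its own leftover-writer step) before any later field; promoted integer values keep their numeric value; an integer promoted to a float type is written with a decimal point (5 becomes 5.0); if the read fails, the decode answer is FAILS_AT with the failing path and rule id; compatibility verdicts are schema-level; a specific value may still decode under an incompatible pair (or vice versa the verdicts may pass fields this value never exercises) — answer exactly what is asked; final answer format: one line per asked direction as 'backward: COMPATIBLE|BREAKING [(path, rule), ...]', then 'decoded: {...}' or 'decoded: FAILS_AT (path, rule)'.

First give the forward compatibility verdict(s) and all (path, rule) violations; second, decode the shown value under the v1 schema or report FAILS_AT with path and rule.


forward: BREAKING [(audit.version, R3)]; decoded: FAILS_AT (audit.version, R3)

each type pair in Session: writer, then reader
checking forward for Session: reader v1 against writer v2:
  attrs: paired with writer attrs (list<string> -> list<string>; writer optional)
  audit: paired with writer audit (Address -> Address; writer optional)
  quantity: paired with writer quantity (int32 -> int32; writer required)
  owner: paired with writer owner (string -> string; writer optional)
  audit.duration: paired with writer audit.duration (int64 -> int64; writer required)
  audit.version: paired with writer audit.version (float64 -> int32; writer required)
  rule R3 violated at audit.version
  => 1 violation(s): forward is BREAKING for Session
decoding the Session value with the v1 reader:
  attrs := ["delta"]
  audit.duration := 0
  read fails at audit.version under R3
  => FAILS_AT (audit.version, R3)
checking off the Session differences that do not matter here:
  field duration in record Address: optional changed to required -> affects backward compatibility only, which is not asked
  field quantity in record Session: optional changed to required -> affects backward compatibility only, which is not asked


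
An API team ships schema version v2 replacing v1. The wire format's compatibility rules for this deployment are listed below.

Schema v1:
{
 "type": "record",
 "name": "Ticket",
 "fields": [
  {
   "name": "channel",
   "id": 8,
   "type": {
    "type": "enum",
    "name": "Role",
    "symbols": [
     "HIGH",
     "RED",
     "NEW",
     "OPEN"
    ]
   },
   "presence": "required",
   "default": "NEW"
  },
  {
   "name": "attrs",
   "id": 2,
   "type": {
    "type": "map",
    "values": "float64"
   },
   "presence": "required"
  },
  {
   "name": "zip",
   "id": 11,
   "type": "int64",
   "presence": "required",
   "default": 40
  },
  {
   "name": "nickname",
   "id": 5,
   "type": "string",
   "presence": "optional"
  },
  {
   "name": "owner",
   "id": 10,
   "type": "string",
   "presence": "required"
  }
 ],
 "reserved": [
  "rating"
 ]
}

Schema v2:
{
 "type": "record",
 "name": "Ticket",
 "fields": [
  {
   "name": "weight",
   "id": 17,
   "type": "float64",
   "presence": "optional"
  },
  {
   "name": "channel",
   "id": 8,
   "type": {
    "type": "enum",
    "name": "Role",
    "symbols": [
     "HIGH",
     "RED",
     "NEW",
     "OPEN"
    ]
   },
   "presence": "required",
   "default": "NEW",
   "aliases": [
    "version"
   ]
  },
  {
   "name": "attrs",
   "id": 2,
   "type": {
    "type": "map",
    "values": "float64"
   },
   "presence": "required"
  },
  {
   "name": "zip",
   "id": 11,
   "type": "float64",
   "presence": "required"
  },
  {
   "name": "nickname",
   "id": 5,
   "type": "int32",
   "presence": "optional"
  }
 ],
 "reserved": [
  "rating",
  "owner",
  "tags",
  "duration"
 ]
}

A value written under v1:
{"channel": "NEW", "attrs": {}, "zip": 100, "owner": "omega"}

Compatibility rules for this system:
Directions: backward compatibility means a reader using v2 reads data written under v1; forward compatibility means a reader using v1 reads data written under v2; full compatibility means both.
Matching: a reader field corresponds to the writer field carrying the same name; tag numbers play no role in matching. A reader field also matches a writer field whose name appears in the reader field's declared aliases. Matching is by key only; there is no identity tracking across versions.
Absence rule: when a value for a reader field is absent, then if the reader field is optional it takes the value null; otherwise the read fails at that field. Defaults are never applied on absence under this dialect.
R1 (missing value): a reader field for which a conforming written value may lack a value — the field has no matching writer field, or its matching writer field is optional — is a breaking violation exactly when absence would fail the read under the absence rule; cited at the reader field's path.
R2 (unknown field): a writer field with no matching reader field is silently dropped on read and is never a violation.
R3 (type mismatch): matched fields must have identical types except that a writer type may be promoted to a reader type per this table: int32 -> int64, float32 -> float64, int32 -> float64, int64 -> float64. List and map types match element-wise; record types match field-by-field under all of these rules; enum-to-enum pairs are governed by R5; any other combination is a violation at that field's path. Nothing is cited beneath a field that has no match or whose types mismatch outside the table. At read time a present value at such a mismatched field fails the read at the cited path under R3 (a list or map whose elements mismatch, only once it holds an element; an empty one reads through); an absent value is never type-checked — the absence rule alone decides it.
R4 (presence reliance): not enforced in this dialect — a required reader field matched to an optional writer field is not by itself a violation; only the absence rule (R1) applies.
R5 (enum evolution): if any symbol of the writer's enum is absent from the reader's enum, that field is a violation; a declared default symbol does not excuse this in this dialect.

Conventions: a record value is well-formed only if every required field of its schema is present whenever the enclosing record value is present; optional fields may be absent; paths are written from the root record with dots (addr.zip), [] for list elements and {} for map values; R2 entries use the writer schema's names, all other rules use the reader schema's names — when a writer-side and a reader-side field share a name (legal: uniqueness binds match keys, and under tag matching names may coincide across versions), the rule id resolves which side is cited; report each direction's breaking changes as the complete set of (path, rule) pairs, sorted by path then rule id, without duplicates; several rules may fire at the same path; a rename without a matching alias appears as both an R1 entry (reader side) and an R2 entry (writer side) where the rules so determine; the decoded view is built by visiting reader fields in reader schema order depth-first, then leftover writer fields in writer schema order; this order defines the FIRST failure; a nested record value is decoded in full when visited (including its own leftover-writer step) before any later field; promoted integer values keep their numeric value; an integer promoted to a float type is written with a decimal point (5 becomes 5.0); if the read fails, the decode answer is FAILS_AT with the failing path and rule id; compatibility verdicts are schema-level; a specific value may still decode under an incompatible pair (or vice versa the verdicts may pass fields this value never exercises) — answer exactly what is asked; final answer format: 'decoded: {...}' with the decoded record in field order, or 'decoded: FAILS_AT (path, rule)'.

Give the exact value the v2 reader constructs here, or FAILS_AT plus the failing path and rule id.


each type pair in Ticket: writer, then reader
decoding the Ticket value with the v2 reader:
  weight := null (not supplied -> null)
  channel := "NEW"
  attrs := {}
  zip := 100.0 (int64 -> float64)
  nickname := null (not supplied -> null)
  writer owner: unmatched, discarded
  => decoded: {"weight": null, "channel": "NEW", "attrs": {}, "zip": 100.0, "nickname": null}
checking off the Ticket differences that do not matter here:
  field zip in record Ticket: type int64 changed to float64 (its default is dropped) -> matters for Ticket compatibility verdicts, not for this value's decode
  field nickname in record Ticket: type string changed to int32 -> matters for Ticket compatibility verdicts, not for this value's decode

decoded: {"weight": null, "channel": "NEW", "attrs": {}, "zip": 100.0, "nickname": null}


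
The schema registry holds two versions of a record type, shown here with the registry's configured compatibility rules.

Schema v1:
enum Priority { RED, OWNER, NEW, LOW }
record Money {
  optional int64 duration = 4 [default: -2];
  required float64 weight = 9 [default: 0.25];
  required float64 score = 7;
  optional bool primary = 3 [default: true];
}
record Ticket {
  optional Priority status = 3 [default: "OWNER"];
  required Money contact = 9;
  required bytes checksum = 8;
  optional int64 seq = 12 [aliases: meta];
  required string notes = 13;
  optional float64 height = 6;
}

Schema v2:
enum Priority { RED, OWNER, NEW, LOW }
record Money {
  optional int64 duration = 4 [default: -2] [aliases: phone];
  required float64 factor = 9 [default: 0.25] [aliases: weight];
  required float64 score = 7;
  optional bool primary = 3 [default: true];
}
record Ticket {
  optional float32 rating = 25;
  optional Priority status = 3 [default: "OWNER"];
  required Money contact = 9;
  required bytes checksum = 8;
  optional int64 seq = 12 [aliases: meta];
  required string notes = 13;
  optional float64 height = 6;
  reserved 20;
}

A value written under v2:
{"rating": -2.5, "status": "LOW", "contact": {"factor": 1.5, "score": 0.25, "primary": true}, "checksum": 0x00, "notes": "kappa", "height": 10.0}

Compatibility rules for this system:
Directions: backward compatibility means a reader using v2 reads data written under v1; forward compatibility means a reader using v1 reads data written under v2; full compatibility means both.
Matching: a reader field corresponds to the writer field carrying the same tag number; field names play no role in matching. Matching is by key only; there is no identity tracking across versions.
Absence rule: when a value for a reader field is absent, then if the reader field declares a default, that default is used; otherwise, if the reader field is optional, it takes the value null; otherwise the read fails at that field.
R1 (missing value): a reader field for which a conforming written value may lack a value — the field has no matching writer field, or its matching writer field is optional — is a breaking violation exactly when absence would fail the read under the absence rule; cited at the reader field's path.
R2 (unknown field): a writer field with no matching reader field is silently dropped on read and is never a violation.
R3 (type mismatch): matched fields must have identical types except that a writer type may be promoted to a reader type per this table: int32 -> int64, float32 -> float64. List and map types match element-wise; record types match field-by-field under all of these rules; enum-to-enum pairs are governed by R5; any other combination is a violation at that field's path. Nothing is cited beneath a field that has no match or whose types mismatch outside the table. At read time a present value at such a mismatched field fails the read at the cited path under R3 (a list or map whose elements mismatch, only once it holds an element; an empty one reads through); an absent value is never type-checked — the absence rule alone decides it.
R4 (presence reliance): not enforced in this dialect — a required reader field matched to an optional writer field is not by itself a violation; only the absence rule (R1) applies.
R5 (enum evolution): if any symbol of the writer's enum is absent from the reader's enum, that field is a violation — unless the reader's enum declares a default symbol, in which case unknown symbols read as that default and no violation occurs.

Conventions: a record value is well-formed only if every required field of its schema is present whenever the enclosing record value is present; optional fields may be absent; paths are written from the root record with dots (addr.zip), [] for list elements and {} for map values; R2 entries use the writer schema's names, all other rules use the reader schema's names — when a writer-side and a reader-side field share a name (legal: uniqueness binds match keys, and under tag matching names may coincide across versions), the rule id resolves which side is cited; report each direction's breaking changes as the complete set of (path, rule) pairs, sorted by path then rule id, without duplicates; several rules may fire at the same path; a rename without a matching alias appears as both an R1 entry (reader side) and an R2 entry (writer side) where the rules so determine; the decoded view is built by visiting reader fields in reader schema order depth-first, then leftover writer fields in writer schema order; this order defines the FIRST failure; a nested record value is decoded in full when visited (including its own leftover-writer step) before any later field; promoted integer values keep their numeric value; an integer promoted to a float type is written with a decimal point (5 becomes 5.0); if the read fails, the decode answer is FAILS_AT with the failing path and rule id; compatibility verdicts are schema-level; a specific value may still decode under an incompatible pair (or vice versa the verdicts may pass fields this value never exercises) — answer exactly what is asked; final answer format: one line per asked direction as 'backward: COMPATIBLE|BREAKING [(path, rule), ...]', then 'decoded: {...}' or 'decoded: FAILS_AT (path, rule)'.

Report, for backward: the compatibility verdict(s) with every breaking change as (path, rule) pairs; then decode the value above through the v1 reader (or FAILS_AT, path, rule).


backward: COMPATIBLE []; decoded: {"status": "LOW", "contact": {"duration": -2, "weight": 1.5, "score": 0.25, "primary": true}, "checksum": 0x00, "seq": null, "notes": "kappa", "height": 10.0}

arrows below run writer -> reader for Ticket
backward analysis of Ticket with v2 as reader and v1 as writer:
  no writer field matches reader rating
  Priority -> Priority, writer optional: status aligns to status
  Money -> Money, writer required: contact aligns to contact
  bytes -> bytes, writer required: checksum aligns to checksum
  int64 -> int64, writer optional: seq aligns to seq
  string -> string, writer required: notes aligns to notes
  float64 -> float64, writer optional: height aligns to height
  int64 -> int64, writer optional: contact.duration aligns to contact.duration
  float64 -> float64, writer required: contact.factor aligns to contact.weight
  float64 -> float64, writer required: contact.score aligns to contact.score
  bool -> bool, writer optional: contact.primary aligns to contact.primary
  => no violations; backward on Ticket: COMPATIBLE
decode walk for Ticket under reader schema v1:
  status := "LOW"
  contact.duration := -2 (no value, default fills)
  contact.weight := 1.5 (from writer factor)
  contact.score := 0.25
  contact.primary := true
  checksum := 0x00
  seq := null (not supplied -> null)
  notes := "kappa"
  height := 10.0
  writer rating: unmatched, discarded
  => decoded: {"status": "LOW", "contact": {"duration": -2, "weight": 1.5, "score": 0.25, "primary": true}, "checksum": 0x00, "seq": null, "notes": "kappa", "height": 10.0}
the other Ticket changes do not affect what is asked:
  added field rating to record Ticket: optional float32, tag 25 (in v2 it sits immediately before status) -> triggers nothing under Ticket's printed rules — same verdict
  renamed field weight to factor in record Money (alias weight declared on the renamed field) -> triggers nothing under Ticket's printed rules — same verdict


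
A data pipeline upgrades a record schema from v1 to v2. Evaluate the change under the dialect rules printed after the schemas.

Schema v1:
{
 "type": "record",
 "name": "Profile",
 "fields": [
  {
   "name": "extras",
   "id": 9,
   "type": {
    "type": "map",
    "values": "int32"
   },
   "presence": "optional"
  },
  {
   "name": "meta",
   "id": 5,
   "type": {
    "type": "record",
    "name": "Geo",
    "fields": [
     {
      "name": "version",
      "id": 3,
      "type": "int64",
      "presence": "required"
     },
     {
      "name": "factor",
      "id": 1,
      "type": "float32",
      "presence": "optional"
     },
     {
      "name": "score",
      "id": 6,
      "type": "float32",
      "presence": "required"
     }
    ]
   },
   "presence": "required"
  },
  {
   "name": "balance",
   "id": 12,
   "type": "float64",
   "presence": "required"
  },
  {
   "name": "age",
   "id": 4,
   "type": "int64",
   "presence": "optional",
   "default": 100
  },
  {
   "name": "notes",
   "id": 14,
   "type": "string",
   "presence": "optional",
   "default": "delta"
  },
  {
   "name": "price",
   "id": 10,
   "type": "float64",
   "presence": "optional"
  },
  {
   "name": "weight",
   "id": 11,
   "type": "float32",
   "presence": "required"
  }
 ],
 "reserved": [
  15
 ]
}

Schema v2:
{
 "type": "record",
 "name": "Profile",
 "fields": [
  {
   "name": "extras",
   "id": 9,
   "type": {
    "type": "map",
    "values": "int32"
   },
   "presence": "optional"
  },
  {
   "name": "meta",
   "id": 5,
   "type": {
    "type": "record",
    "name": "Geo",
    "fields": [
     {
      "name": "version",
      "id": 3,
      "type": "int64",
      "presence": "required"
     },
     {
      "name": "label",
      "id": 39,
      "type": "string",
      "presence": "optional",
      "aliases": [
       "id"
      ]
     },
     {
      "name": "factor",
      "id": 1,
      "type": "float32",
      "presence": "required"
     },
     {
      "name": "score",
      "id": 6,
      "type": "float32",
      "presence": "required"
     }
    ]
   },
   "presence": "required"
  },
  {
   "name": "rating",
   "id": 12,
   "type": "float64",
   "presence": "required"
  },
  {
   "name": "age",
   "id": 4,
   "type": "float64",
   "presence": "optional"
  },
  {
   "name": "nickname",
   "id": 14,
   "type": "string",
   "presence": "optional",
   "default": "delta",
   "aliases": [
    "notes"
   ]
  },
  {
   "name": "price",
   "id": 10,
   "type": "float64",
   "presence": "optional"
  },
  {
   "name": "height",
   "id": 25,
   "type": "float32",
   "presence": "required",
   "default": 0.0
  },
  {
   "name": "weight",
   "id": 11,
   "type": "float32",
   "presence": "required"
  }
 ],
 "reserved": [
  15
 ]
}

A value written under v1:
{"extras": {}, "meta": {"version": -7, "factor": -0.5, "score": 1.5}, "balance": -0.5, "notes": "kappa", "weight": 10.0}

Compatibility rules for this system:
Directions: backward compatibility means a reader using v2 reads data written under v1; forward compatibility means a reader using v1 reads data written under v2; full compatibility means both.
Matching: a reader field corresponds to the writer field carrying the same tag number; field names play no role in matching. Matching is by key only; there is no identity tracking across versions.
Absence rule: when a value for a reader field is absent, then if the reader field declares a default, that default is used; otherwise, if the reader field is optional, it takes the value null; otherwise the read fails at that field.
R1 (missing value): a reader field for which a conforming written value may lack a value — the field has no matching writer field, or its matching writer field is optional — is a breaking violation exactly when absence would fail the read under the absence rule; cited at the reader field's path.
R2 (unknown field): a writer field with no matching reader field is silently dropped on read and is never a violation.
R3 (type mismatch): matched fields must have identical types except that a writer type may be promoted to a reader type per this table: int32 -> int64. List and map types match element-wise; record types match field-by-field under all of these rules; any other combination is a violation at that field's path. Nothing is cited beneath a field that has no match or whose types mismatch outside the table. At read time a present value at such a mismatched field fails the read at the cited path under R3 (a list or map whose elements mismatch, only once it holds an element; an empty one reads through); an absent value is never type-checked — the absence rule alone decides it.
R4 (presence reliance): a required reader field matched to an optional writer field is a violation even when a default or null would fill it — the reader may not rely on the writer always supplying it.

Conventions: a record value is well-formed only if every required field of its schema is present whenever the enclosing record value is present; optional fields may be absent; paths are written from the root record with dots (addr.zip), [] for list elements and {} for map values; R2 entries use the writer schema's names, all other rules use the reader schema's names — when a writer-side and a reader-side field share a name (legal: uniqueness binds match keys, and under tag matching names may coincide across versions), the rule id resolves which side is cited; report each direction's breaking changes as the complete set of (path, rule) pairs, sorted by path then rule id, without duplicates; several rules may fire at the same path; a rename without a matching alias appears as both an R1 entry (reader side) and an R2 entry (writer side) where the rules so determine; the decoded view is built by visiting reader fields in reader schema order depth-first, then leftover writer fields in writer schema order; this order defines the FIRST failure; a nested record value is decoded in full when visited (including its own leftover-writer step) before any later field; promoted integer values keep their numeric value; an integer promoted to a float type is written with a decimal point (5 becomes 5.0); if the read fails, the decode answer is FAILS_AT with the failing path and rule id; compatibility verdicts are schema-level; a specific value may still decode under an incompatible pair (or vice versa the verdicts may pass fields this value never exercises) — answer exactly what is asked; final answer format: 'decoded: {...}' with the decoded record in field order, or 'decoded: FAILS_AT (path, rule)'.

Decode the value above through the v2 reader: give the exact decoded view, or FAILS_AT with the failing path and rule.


decoded: {"extras": {}, "meta": {"version": -7, "label": null, "factor": -0.5, "score": 1.5}, "rating": -0.5, "age": null, "nickname": "kappa", "price": null, "height": 0.0, "weight": 10.0}

the writer's type comes first in each Profile pair
migrating the Profile value to v2:
  extras := {}
  meta.version := -7
  meta.label := null (absent, optional -> null)
  meta.factor := -0.5
  meta.score := 1.5
  rating := -0.5 (from writer balance)
  age := null (absent, optional -> null)
  nickname := "kappa" (from writer notes)
  price := null (absent, optional -> null)
  height := 0.0 (absent -> default)
  weight := 10.0
  => decoded: {"extras": {}, "meta": {"version": -7, "label": null, "factor": -0.5, "score": 1.5}, "rating": -0.5, "age": null, "nickname": "kappa", "price": null, "height": 0.0, "weight": 10.0}
the rest of the Profile diff is inert for this question:
  field factor in record Geo: optional changed to required -> matters for Profile compatibility verdicts, not for this value's decode


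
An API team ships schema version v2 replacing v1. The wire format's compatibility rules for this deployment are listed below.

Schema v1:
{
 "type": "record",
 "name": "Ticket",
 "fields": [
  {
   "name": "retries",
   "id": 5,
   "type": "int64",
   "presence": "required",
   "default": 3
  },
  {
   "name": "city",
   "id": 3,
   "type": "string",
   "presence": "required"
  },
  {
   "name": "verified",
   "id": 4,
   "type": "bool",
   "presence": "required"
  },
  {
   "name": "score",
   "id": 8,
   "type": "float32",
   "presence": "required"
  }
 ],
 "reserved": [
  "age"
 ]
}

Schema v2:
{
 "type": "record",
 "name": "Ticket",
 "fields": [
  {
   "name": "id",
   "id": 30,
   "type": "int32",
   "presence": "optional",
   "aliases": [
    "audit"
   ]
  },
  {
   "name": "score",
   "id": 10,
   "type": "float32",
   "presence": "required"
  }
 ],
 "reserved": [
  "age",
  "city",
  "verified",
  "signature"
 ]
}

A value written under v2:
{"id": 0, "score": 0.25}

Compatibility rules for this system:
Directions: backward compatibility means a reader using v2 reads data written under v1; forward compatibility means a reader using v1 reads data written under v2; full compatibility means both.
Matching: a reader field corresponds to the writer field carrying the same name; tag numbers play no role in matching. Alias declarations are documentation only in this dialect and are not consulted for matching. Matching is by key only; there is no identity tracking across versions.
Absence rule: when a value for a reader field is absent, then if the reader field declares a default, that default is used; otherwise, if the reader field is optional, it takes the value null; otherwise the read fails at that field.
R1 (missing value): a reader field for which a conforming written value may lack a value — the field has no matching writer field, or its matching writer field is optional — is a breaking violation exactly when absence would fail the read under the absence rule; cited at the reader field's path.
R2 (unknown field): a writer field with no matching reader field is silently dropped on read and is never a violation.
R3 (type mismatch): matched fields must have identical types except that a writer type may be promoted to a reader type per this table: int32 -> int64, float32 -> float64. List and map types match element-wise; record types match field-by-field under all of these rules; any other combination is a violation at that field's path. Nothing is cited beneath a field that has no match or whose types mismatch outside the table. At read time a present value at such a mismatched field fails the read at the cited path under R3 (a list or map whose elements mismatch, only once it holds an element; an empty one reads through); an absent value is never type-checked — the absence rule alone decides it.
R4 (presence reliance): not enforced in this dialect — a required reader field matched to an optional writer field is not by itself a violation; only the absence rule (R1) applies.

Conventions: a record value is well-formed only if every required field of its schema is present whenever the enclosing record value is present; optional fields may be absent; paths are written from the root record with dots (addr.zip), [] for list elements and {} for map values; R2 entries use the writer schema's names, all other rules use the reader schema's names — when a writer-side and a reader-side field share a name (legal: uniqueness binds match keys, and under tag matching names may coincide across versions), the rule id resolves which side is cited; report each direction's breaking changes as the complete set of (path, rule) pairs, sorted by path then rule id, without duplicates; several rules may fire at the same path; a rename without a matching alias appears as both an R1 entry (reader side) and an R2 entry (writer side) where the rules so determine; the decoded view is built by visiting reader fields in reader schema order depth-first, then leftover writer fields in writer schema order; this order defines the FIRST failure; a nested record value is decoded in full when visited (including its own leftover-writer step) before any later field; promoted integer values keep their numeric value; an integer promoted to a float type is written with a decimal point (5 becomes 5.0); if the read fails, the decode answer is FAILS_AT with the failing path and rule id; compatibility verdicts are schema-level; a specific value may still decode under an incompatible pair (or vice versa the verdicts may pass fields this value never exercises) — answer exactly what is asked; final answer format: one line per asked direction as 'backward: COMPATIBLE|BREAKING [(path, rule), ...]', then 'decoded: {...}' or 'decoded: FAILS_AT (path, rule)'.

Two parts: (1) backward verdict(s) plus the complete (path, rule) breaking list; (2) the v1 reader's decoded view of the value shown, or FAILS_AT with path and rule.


backward: COMPATIBLE []; decoded: FAILS_AT (city, R1)

the writer's type comes first in each Ticket pair
backward pass over Ticket, reader schema v2, writer schema v1:
  id: no writer match
  score <- score (float32 -> float32, writer required)
  writer field retries has no reader counterpart
  writer field city has no reader counterpart
  writer field verified has no reader counterpart
  => backward: COMPATIBLE
decode walk for Ticket under reader schema v1:
  retries := 3 (no value, default fills)
  read fails at city under R1 (no fill)
  => FAILS_AT (city, R1)
remaining Ticket differences; none change what is asked:
  added field id to record Ticket: optional int32, tag 30 (in v2 it sits immediately before score) -> no rule fires on it in Ticket's dialect; the asked verdict holds
  removed field retries from record Ticket -> no rule fires on it in Ticket's dialect; the asked verdict holds
  removed field verified from record Ticket (its key "verified" joins the reserved list) -> matters only for Ticket's forward compatibility — outside the asked direction
  field score in record Ticket: tag 8 changed to 10 -> no rule fires on it in Ticket's dialect; the asked verdict holds
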